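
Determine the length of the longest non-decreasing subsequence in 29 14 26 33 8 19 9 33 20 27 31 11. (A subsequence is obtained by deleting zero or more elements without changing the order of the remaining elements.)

Let dp[i] be the longest non-decreasing subsequence ending at position i. Then dp = [1, 1, 2, 3, 1, 2, 2, 4, 3, 4, 5, 3].
The maximum is 5; one witness is 14, 19, 20, 27, 31 at positions 2,6,9,10,11.

5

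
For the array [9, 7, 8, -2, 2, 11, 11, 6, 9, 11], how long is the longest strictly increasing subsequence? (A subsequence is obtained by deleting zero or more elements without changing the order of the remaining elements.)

One longest increasing subsequence is -2, 2, 6, 9, 11 (positions 4,5,8,9,10), of length 5; no longer one exists.

5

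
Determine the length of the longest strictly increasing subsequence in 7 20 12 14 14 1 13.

One longest increasing subsequence is 7, 12, 14 (positions 1,3,4), of length 3; no longer one exists.

3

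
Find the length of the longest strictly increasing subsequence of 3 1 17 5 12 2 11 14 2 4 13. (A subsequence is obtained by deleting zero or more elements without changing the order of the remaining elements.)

4

Let dp[i] be the longest increasing subsequence ending at position i. Then dp = [1, 1, 2, 2, 3, 2, 3, 4, 2, 3, 4].
The maximum is 4; one witness is 3, 5, 12, 14 at positions 1,4,5,8.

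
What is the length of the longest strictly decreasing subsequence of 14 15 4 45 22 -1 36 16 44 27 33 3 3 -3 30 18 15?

6

One longest decreasing subsequence is 45, 36, 33, 30, 18, 15 (positions 4,7,11,15,16,17), of length 6; no longer one exists.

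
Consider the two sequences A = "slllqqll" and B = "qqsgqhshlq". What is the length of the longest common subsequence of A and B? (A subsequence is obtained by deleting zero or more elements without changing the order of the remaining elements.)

A longest common subsequence is slq (length 3); the LCS DP confirms no longer common subsequence exists.

3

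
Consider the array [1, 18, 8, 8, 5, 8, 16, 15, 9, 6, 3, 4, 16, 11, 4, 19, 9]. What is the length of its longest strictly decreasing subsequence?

6

Scanning left to right, the best length ending at each element is: 1→1, 18→1, 8→2, 8→2, 5→3, 8→2, 16→2, 15→3, 9→4, 6→5, 3→6, 4→6, 16→2, 11→4, 4→6, 19→1, 9→5.
So the longest decreasing subsequence has length 6, e.g. 18, 16, 15, 9, 6, 3.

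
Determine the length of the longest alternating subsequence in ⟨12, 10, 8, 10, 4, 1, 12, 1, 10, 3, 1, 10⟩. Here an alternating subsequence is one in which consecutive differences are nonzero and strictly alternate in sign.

Track the best alternating length ending on an up-step vs a down-step at each position: up/down = 1/1, 1/2, 1/2, 3/2, 1/4, 1/4, 5/1, 1/6, 7/6, 7/8, 1/8, 9/6.
The maximum over both is 9; one such subsequence is 12, 8, 10, 4, 12, 1, 10, 3, 10.

9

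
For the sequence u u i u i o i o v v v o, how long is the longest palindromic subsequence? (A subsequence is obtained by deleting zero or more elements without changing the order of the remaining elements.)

Using dp[i][j] = 2 + dp[i+1][j−1] if the ends match, else max(dp[i+1][j], dp[i][j−1]):
dp[1][12] = 5. A witness is ovvvo at positions 6,9,10,11,12.

5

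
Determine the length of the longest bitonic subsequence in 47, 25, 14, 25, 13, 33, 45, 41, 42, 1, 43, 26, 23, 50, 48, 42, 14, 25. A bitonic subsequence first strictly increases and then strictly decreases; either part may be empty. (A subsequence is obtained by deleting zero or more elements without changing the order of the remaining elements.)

One longest bitonic subsequence is 14, 25, 33, 41, 42, 43, 50, 48, 42, 25 (positions 3,4,6,8,9,11,14,15,16,18): it rises to 50 then falls. Length 10 is optimal.

10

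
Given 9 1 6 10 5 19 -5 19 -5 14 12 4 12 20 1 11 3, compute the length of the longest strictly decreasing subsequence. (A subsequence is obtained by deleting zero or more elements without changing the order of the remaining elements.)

Let dp[i] be the longest decreasing subsequence ending at position i. Then dp = [1, 2, 2, 1, 3, 1, 4, 1, 4, 2, 3, 4, 3, 1, 5, 4, 5].
The maximum is 5; one witness is 9, 6, 5, 4, 1 at positions 1,3,5,12,15.

5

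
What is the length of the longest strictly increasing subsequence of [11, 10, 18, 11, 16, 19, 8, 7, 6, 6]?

One longest increasing subsequence is 10, 11, 16, 19 (positions 2,4,5,6), of length 4; no longer one exists.

4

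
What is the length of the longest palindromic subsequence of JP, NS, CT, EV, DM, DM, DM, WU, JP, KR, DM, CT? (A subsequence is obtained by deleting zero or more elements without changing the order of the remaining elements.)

6

Using dp[i][j] = 2 + dp[i+1][j−1] if the ends match, else max(dp[i+1][j], dp[i][j−1]):
dp[1][12] = 6. A witness is CT DM DM DM DM CT at positions 3,5,6,7,11,12.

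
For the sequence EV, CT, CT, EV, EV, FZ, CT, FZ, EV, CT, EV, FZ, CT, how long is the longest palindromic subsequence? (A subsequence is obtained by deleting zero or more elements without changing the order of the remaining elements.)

Using dp[i][j] = 2 + dp[i+1][j−1] if the ends match, else max(dp[i+1][j], dp[i][j−1]):
dp[1][13] = 9. A witness is CT EV EV FZ CT FZ EV EV CT at positions 2,4,5,6,7,8,9,11,13.

9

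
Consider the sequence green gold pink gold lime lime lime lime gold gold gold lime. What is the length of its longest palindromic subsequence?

One longest palindromic subsequence is gold gold lime lime lime lime gold gold (positions 2,4,5,6,7,8,10,11); it reads the same forward and backward, and the interval DP gives dp[1][12] = 8.

8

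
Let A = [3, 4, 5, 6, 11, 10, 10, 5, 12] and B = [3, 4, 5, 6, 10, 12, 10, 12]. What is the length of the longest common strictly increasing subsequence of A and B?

For each value that appears in both, track the longest common increasing run ending there.
The best achievable length is 6; one witness is 3, 4, 5, 6, 10, 12 (A-positions 1,2,3,4,6,9, B-positions 1,2,3,4,5,6).

6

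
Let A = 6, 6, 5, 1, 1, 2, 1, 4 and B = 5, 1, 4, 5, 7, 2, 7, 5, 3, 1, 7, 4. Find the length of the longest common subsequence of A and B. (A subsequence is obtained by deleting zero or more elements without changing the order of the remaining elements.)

Backtracking the LCS table gives one alignment: 5 (A3,B1) → 1 (A4,B2) → 2 (A6,B6) → 1 (A7,B10) → 4 (A8,B12).
So the longest common subsequence has length 5.

5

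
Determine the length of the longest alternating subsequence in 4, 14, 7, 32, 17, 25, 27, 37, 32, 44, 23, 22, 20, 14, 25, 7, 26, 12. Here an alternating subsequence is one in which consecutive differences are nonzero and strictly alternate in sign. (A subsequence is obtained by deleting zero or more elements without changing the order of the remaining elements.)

13

A longest alternating subsequence is 4, 14, 7, 32, 17, 37, 32, 44, 23, 25, 7, 26, 12 (positions 1,2,3,4,5,8,9,10,11,15,16,17,18); its 12 consecutive differences strictly alternate in sign, and length 13 is optimal.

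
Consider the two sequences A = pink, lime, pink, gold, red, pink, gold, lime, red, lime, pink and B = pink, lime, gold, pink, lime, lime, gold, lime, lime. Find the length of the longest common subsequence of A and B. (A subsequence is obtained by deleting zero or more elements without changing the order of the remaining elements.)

A longest common subsequence is pink, lime, gold, pink, gold, lime, lime (length 7); the LCS DP confirms no longer common subsequence exists.

7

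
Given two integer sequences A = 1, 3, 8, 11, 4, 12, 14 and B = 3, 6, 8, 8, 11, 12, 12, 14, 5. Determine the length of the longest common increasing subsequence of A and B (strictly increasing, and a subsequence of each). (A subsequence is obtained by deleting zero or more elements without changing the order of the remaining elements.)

5

A longest common strictly increasing subsequence is 3, 8, 11, 12, 14 (length 5); it appears in order in both A and B, and no longer such subsequence exists.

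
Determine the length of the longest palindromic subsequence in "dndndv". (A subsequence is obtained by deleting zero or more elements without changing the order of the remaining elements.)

5

Using dp[i][j] = 2 + dp[i+1][j−1] if the ends match, else max(dp[i+1][j], dp[i][j−1]):
dp[1][6] = 5. A witness is dndnd at positions 1,2,3,4,5.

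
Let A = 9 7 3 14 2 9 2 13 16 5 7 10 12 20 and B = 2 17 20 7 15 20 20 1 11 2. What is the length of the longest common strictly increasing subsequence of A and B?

For each value that appears in both, track the longest common increasing run ending there.
The best achievable length is 3; one witness is 2, 7, 20 (A-positions 5,11,14, B-positions 1,4,6).

3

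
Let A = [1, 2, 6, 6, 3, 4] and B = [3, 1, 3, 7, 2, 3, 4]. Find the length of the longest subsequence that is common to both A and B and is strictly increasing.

4

For each value that appears in both, track the longest common increasing run ending there.
The best achievable length is 4; one witness is 1, 2, 3, 4 (A-positions 1,2,5,6, B-positions 2,5,6,7).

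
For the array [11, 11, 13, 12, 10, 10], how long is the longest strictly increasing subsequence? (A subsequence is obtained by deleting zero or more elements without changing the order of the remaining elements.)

2

Scanning left to right, the best length ending at each element is: 11→1, 11→1, 13→2, 12→2, 10→1, 10→1.
So the longest increasing subsequence has length 2, e.g. 11, 13.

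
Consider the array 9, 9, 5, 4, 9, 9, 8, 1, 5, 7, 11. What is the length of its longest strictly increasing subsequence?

One longest increasing subsequence is 4, 5, 7, 11 (positions 4,9,10,11), of length 4; no longer one exists.

4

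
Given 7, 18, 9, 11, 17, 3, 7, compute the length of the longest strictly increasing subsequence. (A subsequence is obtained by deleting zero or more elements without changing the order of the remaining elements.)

Let dp[i] be the longest increasing subsequence ending at position i. Then dp = [1, 2, 2, 3, 4, 1, 2].
The maximum is 4; one witness is 7, 9, 11, 17 at positions 1,3,4,5.

4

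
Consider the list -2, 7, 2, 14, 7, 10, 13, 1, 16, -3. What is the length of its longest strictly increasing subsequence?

Let dp[i] be the longest increasing subsequence ending at position i. Then dp = [1, 2, 2, 3, 3, 4, 5, 2, 6, 1].
The maximum is 6; one witness is -2, 2, 7, 10, 13, 16 at positions 1,3,5,6,7,9.

6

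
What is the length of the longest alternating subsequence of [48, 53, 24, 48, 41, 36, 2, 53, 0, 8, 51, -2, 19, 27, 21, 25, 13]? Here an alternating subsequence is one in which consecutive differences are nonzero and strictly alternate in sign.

Track the best alternating length ending on an up-step vs a down-step at each position: up/down = 1/1, 2/1, 1/3, 4/3, 4/5, 4/5, 1/5, 6/1, 1/7, 8/7, 8/7, 1/9, 10/9, 10/9, 10/11, 12/11, 10/13.
The maximum over both is 13; one such subsequence is 48, 53, 24, 48, 41, 53, 0, 8, -2, 27, 21, 25, 13.

13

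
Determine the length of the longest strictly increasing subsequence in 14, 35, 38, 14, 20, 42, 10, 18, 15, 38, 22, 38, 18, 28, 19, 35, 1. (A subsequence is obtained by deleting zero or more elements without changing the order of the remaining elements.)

5

One longest increasing subsequence is 14, 20, 22, 28, 35 (positions 1,5,11,14,16), of length 5; no longer one exists.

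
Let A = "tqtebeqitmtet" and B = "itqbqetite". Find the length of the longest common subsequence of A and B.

7

A longest common subsequence is tqbeite (length 7); the LCS DP confirms no longer common subsequence exists.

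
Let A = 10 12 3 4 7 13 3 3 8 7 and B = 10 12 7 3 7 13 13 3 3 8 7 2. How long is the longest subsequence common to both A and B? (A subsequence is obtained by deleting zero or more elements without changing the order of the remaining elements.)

9

Backtracking the LCS table gives one alignment: 10 (A1,B1) → 12 (A2,B2) → 3 (A3,B4) → 7 (A5,B5) → 13 (A6,B7) → 3 (A7,B8) → 3 (A8,B9) → 8 (A9,B10) → 7 (A10,B11).
So the longest common subsequence has length 9.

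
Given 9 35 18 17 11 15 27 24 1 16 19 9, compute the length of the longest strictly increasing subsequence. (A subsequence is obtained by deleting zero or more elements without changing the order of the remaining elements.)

Let dp[i] be the longest increasing subsequence ending at position i. Then dp = [1, 2, 2, 2, 2, 3, 4, 4, 1, 4, 5, 2].
The maximum is 5; one witness is 9, 11, 15, 16, 19 at positions 1,5,6,10,11.

5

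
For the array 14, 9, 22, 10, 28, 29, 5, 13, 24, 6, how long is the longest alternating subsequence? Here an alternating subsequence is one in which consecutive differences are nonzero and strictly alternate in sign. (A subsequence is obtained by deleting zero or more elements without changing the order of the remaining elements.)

8

A longest alternating subsequence is 14, 9, 22, 10, 28, 5, 13, 6 (positions 1,2,3,4,5,7,8,10); its 7 consecutive differences strictly alternate in sign, and length 8 is optimal.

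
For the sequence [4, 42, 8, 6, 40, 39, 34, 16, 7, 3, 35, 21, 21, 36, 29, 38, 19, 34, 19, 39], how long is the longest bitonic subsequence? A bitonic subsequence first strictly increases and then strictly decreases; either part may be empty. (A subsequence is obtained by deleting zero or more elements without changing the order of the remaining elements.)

8

One longest bitonic subsequence is 4, 42, 40, 39, 34, 16, 7, 3 (positions 1,2,5,6,7,8,9,10): it rises to 42 then falls. Length 8 is optimal.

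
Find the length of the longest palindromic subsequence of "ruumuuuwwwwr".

One longest palindromic subsequence is ruuuuur (positions 1,2,3,5,6,7,12); it reads the same forward and backward, and the interval DP gives dp[1][12] = 7.

7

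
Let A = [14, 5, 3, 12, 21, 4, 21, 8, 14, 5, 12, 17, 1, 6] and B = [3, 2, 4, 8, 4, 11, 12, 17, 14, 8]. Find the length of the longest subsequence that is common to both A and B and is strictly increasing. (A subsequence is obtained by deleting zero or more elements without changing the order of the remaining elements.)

5

A longest common strictly increasing subsequence is 3, 4, 8, 12, 17 (length 5); it appears in order in both A and B, and no longer such subsequence exists.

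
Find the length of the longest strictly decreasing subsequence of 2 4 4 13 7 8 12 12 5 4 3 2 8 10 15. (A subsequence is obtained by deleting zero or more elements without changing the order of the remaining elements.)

6

Scanning left to right, the best length ending at each element is: 2→1, 4→1, 4→1, 13→1, 7→2, 8→2, 12→2, 12→2, 5→3, 4→4, 3→5, 2→6, 8→3, 10→3, 15→1.
So the longest decreasing subsequence has length 6, e.g. 13, 7, 5, 4, 3, 2.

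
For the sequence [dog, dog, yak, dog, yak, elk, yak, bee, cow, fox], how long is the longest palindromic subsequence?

Using dp[i][j] = 2 + dp[i+1][j−1] if the ends match, else max(dp[i+1][j], dp[i][j−1]):
dp[1][10] = 3. A witness is yak elk yak at positions 5,6,7.

3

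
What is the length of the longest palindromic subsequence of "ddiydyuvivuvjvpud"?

9

One longest palindromic subsequence is duvvuvvud (positions 1,7,8,10,11,12,14,16,17); it reads the same forward and backward, and the interval DP gives dp[1][17] = 9.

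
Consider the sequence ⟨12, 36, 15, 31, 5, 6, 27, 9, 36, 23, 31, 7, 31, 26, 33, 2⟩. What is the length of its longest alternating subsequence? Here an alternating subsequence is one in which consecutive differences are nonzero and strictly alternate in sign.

15

Track the best alternating length ending on an up-step vs a down-step at each position: up/down = 1/1, 2/1, 2/3, 4/3, 1/5, 6/5, 6/5, 6/7, 8/1, 8/9, 10/9, 6/11, 12/9, 12/13, 14/9, 1/15.
The maximum over both is 15; one such subsequence is 12, 36, 15, 31, 5, 27, 9, 36, 23, 31, 7, 31, 26, 33, 2.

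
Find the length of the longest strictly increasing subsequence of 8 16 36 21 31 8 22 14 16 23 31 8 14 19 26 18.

6

Let dp[i] be the longest increasing subsequence ending at position i. Then dp = [1, 2, 3, 3, 4, 1, 4, 2, 3, 5, 6, 1, 2, 4, 6, 4].
The maximum is 6; one witness is 8, 16, 21, 22, 23, 31 at positions 1,2,4,7,10,11.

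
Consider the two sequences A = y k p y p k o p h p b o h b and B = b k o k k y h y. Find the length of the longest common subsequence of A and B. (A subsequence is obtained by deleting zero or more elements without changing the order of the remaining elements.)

A longest common subsequence is kyh (length 3); the LCS DP confirms no longer common subsequence exists.

3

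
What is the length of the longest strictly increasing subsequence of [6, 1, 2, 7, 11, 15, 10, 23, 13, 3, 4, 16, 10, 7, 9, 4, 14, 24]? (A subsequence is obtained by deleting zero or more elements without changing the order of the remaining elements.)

8

Scanning left to right, the best length ending at each element is: 6→1, 1→1, 2→2, 7→3, 11→4, 15→5, 10→4, 23→6, 13→5, 3→3, 4→4, 16→6, 10→5, 7→5, 9→6, 4→4, 14→7, 24→8.
So the longest increasing subsequence has length 8, e.g. 1, 2, 3, 4, 7, 9, 14, 24.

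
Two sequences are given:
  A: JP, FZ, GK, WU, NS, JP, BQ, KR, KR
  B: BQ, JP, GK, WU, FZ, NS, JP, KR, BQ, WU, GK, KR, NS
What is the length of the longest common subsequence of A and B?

A longest common subsequence is JP, GK, WU, NS, JP, BQ, KR (length 7); the LCS DP confirms no longer common subsequence exists.

7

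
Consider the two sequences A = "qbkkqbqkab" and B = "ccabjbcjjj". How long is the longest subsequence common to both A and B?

Backtracking the LCS table gives one alignment: b (A2,B4) → b (A6,B6).
So the longest common subsequence has length 2.

2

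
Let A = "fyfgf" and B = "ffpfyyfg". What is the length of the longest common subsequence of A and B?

4

A longest common subsequence is fyfg (length 4); the LCS DP confirms no longer common subsequence exists.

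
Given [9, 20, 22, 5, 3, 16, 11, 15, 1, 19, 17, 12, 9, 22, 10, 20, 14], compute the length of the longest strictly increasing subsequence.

Let dp[i] be the longest increasing subsequence ending at position i. Then dp = [1, 2, 3, 1, 1, 2, 2, 3, 1, 4, 4, 3, 2, 5, 3, 5, 4].
The maximum is 5; one witness is 9, 11, 15, 19, 22 at positions 1,7,8,10,14.

5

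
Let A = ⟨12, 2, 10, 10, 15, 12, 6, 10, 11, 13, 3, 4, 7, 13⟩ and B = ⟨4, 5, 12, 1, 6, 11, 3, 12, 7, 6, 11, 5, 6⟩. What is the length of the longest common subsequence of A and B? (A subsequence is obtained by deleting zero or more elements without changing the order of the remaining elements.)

5

A longest common subsequence is 12, 6, 11, 3, 7 (length 5); the LCS DP confirms no longer common subsequence exists.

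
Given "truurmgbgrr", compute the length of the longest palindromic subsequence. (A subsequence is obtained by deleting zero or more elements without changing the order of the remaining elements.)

One longest palindromic subsequence is rrgbgrr (positions 2,5,7,8,9,10,11); it reads the same forward and backward, and the interval DP gives dp[1][11] = 7.

7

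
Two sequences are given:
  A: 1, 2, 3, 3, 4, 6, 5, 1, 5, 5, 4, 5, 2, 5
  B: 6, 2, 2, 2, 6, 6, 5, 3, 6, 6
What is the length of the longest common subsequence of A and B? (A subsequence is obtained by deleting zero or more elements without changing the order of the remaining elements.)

A longest common subsequence is 2, 3, 6 (length 3); the LCS DP confirms no longer common subsequence exists.

3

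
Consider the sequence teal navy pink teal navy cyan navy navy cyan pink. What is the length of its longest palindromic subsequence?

Using dp[i][j] = 2 + dp[i+1][j−1] if the ends match, else max(dp[i+1][j], dp[i][j−1]):
dp[1][10] = 6. A witness is pink cyan navy navy cyan pink at positions 3,6,7,8,9,10.

6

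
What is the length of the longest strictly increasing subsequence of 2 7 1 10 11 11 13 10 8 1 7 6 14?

Scanning left to right, the best length ending at each element is: 2→1, 7→2, 1→1, 10→3, 11→4, 11→4, 13→5, 10→3, 8→3, 1→1, 7→2, 6→2, 14→6.
So the longest increasing subsequence has length 6, e.g. 2, 7, 10, 11, 13, 14.

6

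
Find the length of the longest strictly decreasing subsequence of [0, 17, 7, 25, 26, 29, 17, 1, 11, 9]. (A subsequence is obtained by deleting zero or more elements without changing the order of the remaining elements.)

4

One longest decreasing subsequence is 25, 17, 11, 9 (positions 4,7,9,10), of length 4; no longer one exists.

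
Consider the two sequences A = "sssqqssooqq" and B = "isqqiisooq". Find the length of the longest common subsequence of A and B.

A longest common subsequence is sqqsooq (length 7); the LCS DP confirms no longer common subsequence exists.

7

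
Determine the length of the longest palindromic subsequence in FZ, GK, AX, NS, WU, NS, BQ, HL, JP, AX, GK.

One longest palindromic subsequence is GK AX NS WU NS AX GK (positions 2,3,4,5,6,10,11); it reads the same forward and backward, and the interval DP gives dp[1][11] = 7.

7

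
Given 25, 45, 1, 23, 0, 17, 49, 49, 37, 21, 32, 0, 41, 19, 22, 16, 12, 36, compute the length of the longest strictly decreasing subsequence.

Let dp[i] be the longest decreasing subsequence ending at position i. Then dp = [1, 1, 2, 2, 3, 3, 1, 1, 2, 3, 3, 4, 2, 4, 4, 5, 6, 3].
The maximum is 6; one witness is 25, 23, 21, 19, 16, 12 at positions 1,4,10,14,16,17.

6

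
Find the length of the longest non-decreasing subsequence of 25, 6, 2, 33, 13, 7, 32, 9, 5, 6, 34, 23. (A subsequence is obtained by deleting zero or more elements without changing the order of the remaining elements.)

One longest non-decreasing subsequence is 6, 13, 32, 34 (positions 2,5,7,11), of length 4; no longer one exists.

4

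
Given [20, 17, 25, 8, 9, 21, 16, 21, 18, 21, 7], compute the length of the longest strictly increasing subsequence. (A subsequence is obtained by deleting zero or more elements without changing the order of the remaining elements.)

5

Scanning left to right, the best length ending at each element is: 20→1, 17→1, 25→2, 8→1, 9→2, 21→3, 16→3, 21→4, 18→4, 21→5, 7→1.
So the longest increasing subsequence has length 5, e.g. 8, 9, 16, 18, 21.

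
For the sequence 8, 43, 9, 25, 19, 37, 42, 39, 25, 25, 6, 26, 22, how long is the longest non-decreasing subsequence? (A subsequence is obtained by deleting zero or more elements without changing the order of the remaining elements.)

6

Scanning left to right, the best length ending at each element is: 8→1, 43→2, 9→2, 25→3, 19→3, 37→4, 42→5, 39→5, 25→4, 25→5, 6→1, 26→6, 22→4.
So the longest non-decreasing subsequence has length 6, e.g. 8, 9, 25, 25, 25, 26.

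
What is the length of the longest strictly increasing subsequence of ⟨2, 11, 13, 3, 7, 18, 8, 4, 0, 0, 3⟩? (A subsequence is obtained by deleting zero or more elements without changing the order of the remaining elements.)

4

Let dp[i] be the longest increasing subsequence ending at position i. Then dp = [1, 2, 3, 2, 3, 4, 4, 3, 1, 1, 2].
The maximum is 4; one witness is 2, 11, 13, 18 at positions 1,2,3,6.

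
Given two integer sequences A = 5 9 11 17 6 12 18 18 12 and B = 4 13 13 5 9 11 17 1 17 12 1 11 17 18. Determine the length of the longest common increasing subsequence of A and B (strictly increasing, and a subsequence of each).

5

A longest common strictly increasing subsequence is 5, 9, 11, 17, 18 (length 5); it appears in order in both A and B, and no longer such subsequence exists.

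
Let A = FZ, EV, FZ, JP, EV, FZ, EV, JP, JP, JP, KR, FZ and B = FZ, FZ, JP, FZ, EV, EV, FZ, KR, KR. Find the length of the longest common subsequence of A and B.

Backtracking the LCS table gives one alignment: FZ (A1,B1) → FZ (A3,B2) → JP (A4,B3) → EV (A5,B6) → FZ (A6,B7) → KR (A11,B9).
So the longest common subsequence has length 6.

6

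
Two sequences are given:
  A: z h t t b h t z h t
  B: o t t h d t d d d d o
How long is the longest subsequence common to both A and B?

4

Backtracking the LCS table gives one alignment: t (A3,B2) → t (A4,B3) → h (A6,B4) → t (A7,B6).
So the longest common subsequence has length 4.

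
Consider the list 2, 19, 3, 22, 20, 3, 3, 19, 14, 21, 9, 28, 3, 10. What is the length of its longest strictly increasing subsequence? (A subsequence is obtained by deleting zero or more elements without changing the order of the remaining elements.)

5

One longest increasing subsequence is 2, 19, 20, 21, 28 (positions 1,2,5,10,12), of length 5; no longer one exists.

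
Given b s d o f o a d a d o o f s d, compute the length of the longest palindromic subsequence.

9

One longest palindromic subsequence is dfodadofd (positions 3,5,6,8,9,10,12,13,15); it reads the same forward and backward, and the interval DP gives dp[1][15] = 9.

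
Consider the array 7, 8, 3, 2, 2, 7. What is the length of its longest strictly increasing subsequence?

Scanning left to right, the best length ending at each element is: 7→1, 8→2, 3→1, 2→1, 2→1, 7→2.
So the longest increasing subsequence has length 2, e.g. 7, 8.

2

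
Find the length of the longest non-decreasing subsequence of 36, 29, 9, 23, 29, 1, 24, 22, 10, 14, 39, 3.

Let dp[i] be the longest non-decreasing subsequence ending at position i. Then dp = [1, 1, 1, 2, 3, 1, 3, 2, 2, 3, 4, 2].
The maximum is 4; one witness is 9, 23, 29, 39 at positions 3,4,5,11.

4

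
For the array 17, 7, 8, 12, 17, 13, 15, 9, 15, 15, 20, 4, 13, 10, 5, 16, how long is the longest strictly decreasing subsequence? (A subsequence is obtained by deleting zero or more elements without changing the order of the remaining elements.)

5

Let dp[i] be the longest decreasing subsequence ending at position i. Then dp = [1, 2, 2, 2, 1, 2, 2, 3, 2, 2, 1, 4, 3, 4, 5, 2].
The maximum is 5; one witness is 17, 15, 13, 10, 5 at positions 1,7,13,14,15.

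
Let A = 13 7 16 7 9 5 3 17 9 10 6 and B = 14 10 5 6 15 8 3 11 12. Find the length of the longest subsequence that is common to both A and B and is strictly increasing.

A longest common strictly increasing subsequence is 5, 6 (length 2); it appears in order in both A and B, and no longer such subsequence exists.

2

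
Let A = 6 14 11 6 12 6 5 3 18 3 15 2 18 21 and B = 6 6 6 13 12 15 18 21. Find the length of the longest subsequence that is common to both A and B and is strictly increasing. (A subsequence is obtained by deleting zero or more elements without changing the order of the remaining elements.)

5

A longest common strictly increasing subsequence is 6, 12, 15, 18, 21 (length 5); it appears in order in both A and B, and no longer such subsequence exists.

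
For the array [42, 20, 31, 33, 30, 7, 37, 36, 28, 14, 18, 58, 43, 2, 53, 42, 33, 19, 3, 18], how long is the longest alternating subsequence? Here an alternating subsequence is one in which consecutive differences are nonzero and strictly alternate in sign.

11

A longest alternating subsequence is 42, 20, 31, 30, 37, 36, 58, 43, 53, 3, 18 (positions 1,2,3,5,7,8,12,13,15,19,20); its 10 consecutive differences strictly alternate in sign, and length 11 is optimal.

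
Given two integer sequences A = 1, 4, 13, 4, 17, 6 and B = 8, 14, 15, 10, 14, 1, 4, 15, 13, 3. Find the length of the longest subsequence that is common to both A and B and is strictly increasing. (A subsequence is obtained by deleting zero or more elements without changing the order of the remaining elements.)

For each value that appears in both, track the longest common increasing run ending there.
The best achievable length is 3; one witness is 1, 4, 13 (A-positions 1,2,3, B-positions 6,7,9).

3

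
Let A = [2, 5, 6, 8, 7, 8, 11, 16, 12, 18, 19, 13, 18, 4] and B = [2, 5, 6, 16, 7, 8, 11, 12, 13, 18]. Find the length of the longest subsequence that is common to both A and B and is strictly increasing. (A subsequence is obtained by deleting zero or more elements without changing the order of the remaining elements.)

A longest common strictly increasing subsequence is 2, 5, 6, 7, 8, 11, 12, 13, 18 (length 9); it appears in order in both A and B, and no longer such subsequence exists.

9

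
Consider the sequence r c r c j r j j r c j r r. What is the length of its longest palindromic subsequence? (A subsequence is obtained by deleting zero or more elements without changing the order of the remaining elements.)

10

One longest palindromic subsequence is rrjrjjrjrr (positions 1,3,5,6,7,8,9,11,12,13); it reads the same forward and backward, and the interval DP gives dp[1][13] = 10.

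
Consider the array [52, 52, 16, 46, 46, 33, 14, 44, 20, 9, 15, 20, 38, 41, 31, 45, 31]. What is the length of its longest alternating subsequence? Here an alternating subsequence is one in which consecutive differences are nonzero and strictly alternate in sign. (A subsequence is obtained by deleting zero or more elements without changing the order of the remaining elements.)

10

A longest alternating subsequence is 52, 16, 46, 33, 44, 20, 38, 31, 45, 31 (positions 1,3,4,6,8,9,13,15,16,17); its 9 consecutive differences strictly alternate in sign, and length 10 is optimal.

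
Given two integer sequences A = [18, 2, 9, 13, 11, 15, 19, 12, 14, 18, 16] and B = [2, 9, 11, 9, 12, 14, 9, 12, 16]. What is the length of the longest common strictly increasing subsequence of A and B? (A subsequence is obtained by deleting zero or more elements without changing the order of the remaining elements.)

For each value that appears in both, track the longest common increasing run ending there.
The best achievable length is 6; one witness is 2, 9, 11, 12, 14, 16 (A-positions 2,3,5,8,9,11, B-positions 1,2,3,5,6,9).

6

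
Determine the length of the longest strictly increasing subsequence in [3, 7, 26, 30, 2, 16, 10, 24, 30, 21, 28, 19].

5

Scanning left to right, the best length ending at each element is: 3→1, 7→2, 26→3, 30→4, 2→1, 16→3, 10→3, 24→4, 30→5, 21→4, 28→5, 19→4.
So the longest increasing subsequence has length 5, e.g. 3, 7, 16, 24, 30.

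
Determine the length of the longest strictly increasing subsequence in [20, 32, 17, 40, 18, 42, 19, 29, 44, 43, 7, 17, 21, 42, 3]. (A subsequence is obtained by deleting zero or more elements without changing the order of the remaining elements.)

5

Let dp[i] be the longest increasing subsequence ending at position i. Then dp = [1, 2, 1, 3, 2, 4, 3, 4, 5, 5, 1, 2, 4, 5, 1].
The maximum is 5; one witness is 20, 32, 40, 42, 44 at positions 1,2,4,6,9.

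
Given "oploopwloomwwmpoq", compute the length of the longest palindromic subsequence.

9

One longest palindromic subsequence is opooloopo (positions 1,2,4,5,8,9,10,15,16); it reads the same forward and backward, and the interval DP gives dp[1][17] = 9.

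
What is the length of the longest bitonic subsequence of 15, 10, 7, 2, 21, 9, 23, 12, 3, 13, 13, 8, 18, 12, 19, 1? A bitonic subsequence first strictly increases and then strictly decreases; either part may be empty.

7

One longest bitonic subsequence is 7, 9, 12, 13, 18, 12, 1 (positions 3,6,8,10,13,14,16): it rises to 18 then falls. Length 7 is optimal.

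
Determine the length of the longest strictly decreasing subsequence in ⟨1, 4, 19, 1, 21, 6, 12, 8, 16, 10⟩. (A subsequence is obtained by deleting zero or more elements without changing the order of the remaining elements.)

3

Let dp[i] be the longest decreasing subsequence ending at position i. Then dp = [1, 1, 1, 2, 1, 2, 2, 3, 2, 3].
The maximum is 3; one witness is 19, 12, 8 at positions 3,7,8.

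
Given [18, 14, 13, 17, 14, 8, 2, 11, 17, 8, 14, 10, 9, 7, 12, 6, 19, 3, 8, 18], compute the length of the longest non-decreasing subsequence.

5

Scanning left to right, the best length ending at each element is: 18→1, 14→1, 13→1, 17→2, 14→2, 8→1, 2→1, 11→2, 17→3, 8→2, 14→3, 10→3, 9→3, 7→2, 12→4, 6→2, 19→5, 3→2, 8→3, 18→5.
So the longest non-decreasing subsequence has length 5, e.g. 8, 8, 10, 12, 19.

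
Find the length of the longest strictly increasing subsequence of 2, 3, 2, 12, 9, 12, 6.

Scanning left to right, the best length ending at each element is: 2→1, 3→2, 2→1, 12→3, 9→3, 12→4, 6→3.
So the longest increasing subsequence has length 4, e.g. 2, 3, 9, 12.

4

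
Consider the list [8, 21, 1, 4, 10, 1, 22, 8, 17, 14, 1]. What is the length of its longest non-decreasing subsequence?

One longest non-decreasing subsequence is 1, 4, 10, 22 (positions 3,4,5,7), of length 4; no longer one exists.

4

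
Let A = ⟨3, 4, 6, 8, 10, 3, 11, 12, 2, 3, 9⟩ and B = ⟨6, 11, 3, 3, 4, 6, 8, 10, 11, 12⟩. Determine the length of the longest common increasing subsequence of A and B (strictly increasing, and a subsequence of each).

7

For each value that appears in both, track the longest common increasing run ending there.
The best achievable length is 7; one witness is 3, 4, 6, 8, 10, 11, 12 (A-positions 1,2,3,4,5,7,8, B-positions 3,5,6,7,8,9,10).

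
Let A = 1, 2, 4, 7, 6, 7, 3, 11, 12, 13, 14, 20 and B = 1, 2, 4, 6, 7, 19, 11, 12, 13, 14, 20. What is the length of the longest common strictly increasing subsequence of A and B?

For each value that appears in both, track the longest common increasing run ending there.
The best achievable length is 10; one witness is 1, 2, 4, 6, 7, 11, 12, 13, 14, 20 (A-positions 1,2,3,5,6,8,9,10,11,12, B-positions 1,2,3,4,5,7,8,9,10,11).

10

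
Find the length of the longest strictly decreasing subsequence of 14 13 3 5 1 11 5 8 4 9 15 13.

One longest decreasing subsequence is 14, 13, 11, 5, 4 (positions 1,2,6,7,9), of length 5; no longer one exists.

5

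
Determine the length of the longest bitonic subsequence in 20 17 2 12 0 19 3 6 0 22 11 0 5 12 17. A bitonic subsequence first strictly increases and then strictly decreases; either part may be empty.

One longest bitonic subsequence is 2, 12, 19, 22, 11, 5 (positions 3,4,6,10,11,13): it rises to 22 then falls. Length 6 is optimal.

6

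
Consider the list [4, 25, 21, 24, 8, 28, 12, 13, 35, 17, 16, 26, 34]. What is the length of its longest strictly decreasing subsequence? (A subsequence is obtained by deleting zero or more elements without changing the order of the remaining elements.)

4

Scanning left to right, the best length ending at each element is: 4→1, 25→1, 21→2, 24→2, 8→3, 28→1, 12→3, 13→3, 35→1, 17→3, 16→4, 26→2, 34→2.
So the longest decreasing subsequence has length 4, e.g. 25, 21, 17, 16.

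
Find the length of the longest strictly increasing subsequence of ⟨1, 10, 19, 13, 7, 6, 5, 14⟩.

One longest increasing subsequence is 1, 10, 13, 14 (positions 1,2,4,8), of length 4; no longer one exists.

4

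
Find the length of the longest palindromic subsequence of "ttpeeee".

Using dp[i][j] = 2 + dp[i+1][j−1] if the ends match, else max(dp[i+1][j], dp[i][j−1]):
dp[1][7] = 4. A witness is eeee at positions 4,5,6,7.

4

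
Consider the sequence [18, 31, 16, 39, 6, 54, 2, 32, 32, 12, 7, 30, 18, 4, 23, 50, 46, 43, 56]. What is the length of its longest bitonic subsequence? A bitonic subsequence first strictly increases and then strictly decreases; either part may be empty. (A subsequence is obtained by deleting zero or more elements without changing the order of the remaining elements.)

Let inc[i] be the LIS ending at i and dec[i] the longest strictly decreasing subsequence starting at i. inc = [1, 2, 1, 3, 1, 4, 1, 3, 3, 2, 2, 3, 3, 2, 4, 5, 5, 5, 6], dec = [5, 5, 4, 5, 2, 5, 1, 4, 4, 3, 2, 3, 2, 1, 1, 3, 2, 1, 1].
max_i inc[i]+dec[i]−1 = 8, with one witness 18, 31, 39, 54, 32, 30, 18, 4.

8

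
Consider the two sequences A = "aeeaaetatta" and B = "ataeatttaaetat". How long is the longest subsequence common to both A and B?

A longest common subsequence is aeaaetat (length 8); the LCS DP confirms no longer common subsequence exists.

8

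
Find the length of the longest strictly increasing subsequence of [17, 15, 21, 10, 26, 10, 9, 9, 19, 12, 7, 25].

3

Let dp[i] be the longest increasing subsequence ending at position i. Then dp = [1, 1, 2, 1, 3, 1, 1, 1, 2, 2, 1, 3].
The maximum is 3; one witness is 17, 21, 26 at positions 1,3,5.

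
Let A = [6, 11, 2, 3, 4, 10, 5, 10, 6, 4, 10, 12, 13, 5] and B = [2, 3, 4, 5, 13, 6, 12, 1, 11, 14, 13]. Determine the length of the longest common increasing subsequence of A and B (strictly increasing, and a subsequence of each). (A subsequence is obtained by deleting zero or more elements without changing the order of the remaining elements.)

A longest common strictly increasing subsequence is 2, 3, 4, 5, 6, 12, 13 (length 7); it appears in order in both A and B, and no longer such subsequence exists.

7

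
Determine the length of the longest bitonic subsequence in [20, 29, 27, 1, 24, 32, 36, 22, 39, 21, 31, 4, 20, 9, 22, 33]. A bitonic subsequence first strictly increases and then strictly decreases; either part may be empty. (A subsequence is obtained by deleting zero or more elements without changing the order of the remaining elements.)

8

One longest bitonic subsequence is 20, 29, 27, 24, 22, 21, 20, 9 (positions 1,2,3,5,8,10,13,14): it rises to 29 then falls. Length 8 is optimal.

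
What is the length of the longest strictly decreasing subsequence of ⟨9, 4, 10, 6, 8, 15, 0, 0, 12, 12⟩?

3

One longest decreasing subsequence is 9, 4, 0 (positions 1,2,7), of length 3; no longer one exists.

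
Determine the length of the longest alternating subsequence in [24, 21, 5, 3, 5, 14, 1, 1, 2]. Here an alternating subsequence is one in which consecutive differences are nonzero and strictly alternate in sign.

A longest alternating subsequence is 24, 3, 5, 1, 2 (positions 1,4,5,7,9); its 4 consecutive differences strictly alternate in sign, and length 5 is optimal.

5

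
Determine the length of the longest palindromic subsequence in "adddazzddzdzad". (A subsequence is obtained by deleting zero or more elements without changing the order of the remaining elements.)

One longest palindromic subsequence is dazzddzzad (positions 2,5,6,7,8,9,10,12,13,14); it reads the same forward and backward, and the interval DP gives dp[1][14] = 10.

10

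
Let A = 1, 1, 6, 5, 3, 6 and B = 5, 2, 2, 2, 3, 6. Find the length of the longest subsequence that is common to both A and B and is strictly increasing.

For each value that appears in both, track the longest common increasing run ending there.
The best achievable length is 2; one witness is 5, 6 (A-positions 4,6, B-positions 1,6).

2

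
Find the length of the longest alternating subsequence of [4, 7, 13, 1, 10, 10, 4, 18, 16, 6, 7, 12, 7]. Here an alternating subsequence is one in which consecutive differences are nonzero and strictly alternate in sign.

9

Track the best alternating length ending on an up-step vs a down-step at each position: up/down = 1/1, 2/1, 2/1, 1/3, 4/3, 4/3, 4/5, 6/1, 6/7, 6/7, 8/7, 8/7, 8/9.
The maximum over both is 9; one such subsequence is 4, 7, 1, 10, 4, 18, 6, 12, 7.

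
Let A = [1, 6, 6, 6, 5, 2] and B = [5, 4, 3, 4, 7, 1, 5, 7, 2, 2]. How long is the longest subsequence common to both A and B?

3

A longest common subsequence is 1, 5, 2 (length 3); the LCS DP confirms no longer common subsequence exists.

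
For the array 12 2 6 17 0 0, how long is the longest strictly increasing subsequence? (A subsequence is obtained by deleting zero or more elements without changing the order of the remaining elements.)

3

Let dp[i] be the longest increasing subsequence ending at position i. Then dp = [1, 1, 2, 3, 1, 1].
The maximum is 3; one witness is 2, 6, 17 at positions 2,3,4.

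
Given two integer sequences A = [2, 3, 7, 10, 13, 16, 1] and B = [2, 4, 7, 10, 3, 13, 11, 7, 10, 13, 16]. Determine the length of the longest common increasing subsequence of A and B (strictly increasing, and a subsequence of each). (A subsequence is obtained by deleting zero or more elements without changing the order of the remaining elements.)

6

A longest common strictly increasing subsequence is 2, 3, 7, 10, 13, 16 (length 6); it appears in order in both A and B, and no longer such subsequence exists.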